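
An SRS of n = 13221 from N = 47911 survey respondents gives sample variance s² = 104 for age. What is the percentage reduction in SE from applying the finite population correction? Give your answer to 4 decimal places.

14.9088

f = n/N = 13221/47911 = 0.27594916.
SE_no-fpc = √(s²/n) = 0.088692014; SE_fpc = √((1−f)s²/n) = 0.075469079.
Ratio = √(1−f) = 0.85091177. Reduction = 100·(1 − 0.85091177) = 14.9088%.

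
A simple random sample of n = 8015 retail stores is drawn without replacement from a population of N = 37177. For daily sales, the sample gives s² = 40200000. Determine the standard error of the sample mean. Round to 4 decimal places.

Under SRS without replacement, Var(ȳ) = (1 − f)·s²/n with f = n/N = 8015/37177 = 0.21559028.
Var(ȳ) = (1 − 0.21559028)·40200000/8015 = 0.78440972·5015.5958 = 3934.282.
SE(ȳ) = √(3934.282) = 62.7239.

62.7239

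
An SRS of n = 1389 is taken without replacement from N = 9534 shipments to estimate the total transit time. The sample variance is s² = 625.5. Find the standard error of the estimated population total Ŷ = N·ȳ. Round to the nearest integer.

Var(Ŷ) = N²·Var(ȳ) = N²·(1 − n/N)·s²/n.
f = 1389/9534 = 0.14568911; Var(ȳ) = 0.85431089·625.5/1389 = 0.38471667.
Var(Ŷ) = 9534² · 0.38471667 = 3.4969651 × 10^7.
SE(Ŷ) = √(3.4969651 × 10^7) = 5914.

5914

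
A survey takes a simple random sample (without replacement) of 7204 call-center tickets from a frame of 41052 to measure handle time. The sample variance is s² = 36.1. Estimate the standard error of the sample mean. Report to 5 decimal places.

Under SRS without replacement, Var(ȳ) = (1 − f)·s²/n with f = n/N = 7204/41052 = 0.17548475.
Var(ȳ) = (1 − 0.17548475)·36.1/7204 = 0.82451525·0.0050111049 = 0.0041317324.
SE(ȳ) = √(0.0041317324) = 0.06428.

0.06428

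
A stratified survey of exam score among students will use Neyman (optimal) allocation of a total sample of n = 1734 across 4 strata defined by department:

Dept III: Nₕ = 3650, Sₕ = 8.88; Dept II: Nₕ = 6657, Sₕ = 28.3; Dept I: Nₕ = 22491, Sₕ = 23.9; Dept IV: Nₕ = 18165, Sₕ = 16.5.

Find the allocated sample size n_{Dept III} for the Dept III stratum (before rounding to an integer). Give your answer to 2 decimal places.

53.12

Neyman allocation: nₕ = n·NₕSₕ / Σⱼ NⱼSⱼ.
Σ NⱼSⱼ = 3650·8.88 + 6657·28.3 + 22491·23.9 + 18165·16.5 = 1.0580625 × 10^6.
n_{Dept III} = 1734·3650·8.88 / (1.0580625 × 10^6) = 53.12.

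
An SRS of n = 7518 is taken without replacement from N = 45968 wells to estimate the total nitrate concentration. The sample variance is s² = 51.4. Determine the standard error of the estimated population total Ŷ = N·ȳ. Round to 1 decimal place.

3476.2

Var(Ŷ) = N²·Var(ȳ) = N²·(1 − n/N)·s²/n.
f = 7518/45968 = 0.16354856; Var(ȳ) = 0.83645144·51.4/7518 = 0.0057187556.
Var(Ŷ) = 45968² · 0.0057187556 = 1.2084057 × 10^7.
SE(Ŷ) = √(1.2084057 × 10^7) = 3476.2.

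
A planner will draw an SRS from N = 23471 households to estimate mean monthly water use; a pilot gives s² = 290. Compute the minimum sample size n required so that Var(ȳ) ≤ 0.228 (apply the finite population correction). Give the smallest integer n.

Without fpc, n₀ = s²/D = 290/0.228 = 1271.9298.
With fpc, (1 − n/N)·s²/n ≤ D requires n ≥ n₀/(1 + n₀/N) = 1271.9298/(1 + 1271.9298/23471) = 1206.5452.
Rounding up, n = 1207.

1207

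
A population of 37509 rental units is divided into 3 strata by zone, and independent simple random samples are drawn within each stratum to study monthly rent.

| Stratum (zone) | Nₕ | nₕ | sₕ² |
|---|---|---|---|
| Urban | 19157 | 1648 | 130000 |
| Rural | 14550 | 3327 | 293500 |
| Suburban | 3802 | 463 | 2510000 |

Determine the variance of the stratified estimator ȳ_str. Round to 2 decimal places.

Var(ȳ_str) = Σₕ Wₕ²(1 − fₕ)sₕ²/nₕ with Wₕ = Nₕ/N, N = 37509.
Urban: Wₕ = 0.51073076; term = 0.51073076²·(1 − 0.08602600)·130000/1648 = 18.806328.
Rural: Wₕ = 0.38790690; term = 0.38790690²·(1 − 0.22865979)·293500/3327 = 10.23897.
Suburban: Wₕ = 0.10136234; term = 0.10136234²·(1 − 0.12177801)·2510000/463 = 48.915927.
Sum = 77.961225.

77.96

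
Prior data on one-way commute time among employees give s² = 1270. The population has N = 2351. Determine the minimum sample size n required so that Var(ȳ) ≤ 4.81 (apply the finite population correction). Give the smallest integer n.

238

Without fpc, n₀ = s²/D = 1270/4.81 = 264.0333.
With fpc, (1 − n/N)·s²/n ≤ D requires n ≥ n₀/(1 + n₀/N) = 264.0333/(1 + 264.0333/2351) = 237.3745.
Rounding up, n = 238.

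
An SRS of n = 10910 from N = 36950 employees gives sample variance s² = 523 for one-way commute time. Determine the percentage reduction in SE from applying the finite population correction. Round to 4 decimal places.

16.0514

f = n/N = 10910/36950 = 0.29526387.
SE_no-fpc = √(s²/n) = 0.21894673; SE_fpc = √((1−f)s²/n) = 0.18380264.
Ratio = √(1−f) = 0.83948563. Reduction = 100·(1 − 0.83948563) = 16.0514%.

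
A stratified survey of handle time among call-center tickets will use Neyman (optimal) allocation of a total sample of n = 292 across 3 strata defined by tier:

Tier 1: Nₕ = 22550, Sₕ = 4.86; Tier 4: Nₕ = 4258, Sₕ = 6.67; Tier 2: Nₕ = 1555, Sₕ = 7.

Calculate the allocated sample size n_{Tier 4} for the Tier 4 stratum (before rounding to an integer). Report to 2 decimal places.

55.70

Neyman allocation: nₕ = n·NₕSₕ / Σⱼ NⱼSⱼ.
Σ NⱼSⱼ = 22550·4.86 + 4258·6.67 + 1555·7 = 148878.86.
n_{Tier 4} = 292·4258·6.67 / 148878.86 = 55.70.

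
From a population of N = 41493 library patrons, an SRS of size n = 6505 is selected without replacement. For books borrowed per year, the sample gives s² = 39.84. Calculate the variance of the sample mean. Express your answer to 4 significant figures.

Under SRS without replacement, Var(ȳ) = (1 − f)·s²/n with f = n/N = 6505/41493 = 0.15677343.
Var(ȳ) = (1 − 0.15677343)·39.84/6505 = 0.84322657·0.0061245196 = 0.0051643576.

0.005164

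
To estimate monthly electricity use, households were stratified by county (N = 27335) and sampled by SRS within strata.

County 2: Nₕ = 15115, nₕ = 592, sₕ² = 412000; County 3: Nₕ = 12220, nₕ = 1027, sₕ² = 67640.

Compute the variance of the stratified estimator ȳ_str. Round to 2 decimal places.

Var(ȳ_str) = Σₕ Wₕ²(1 − fₕ)sₕ²/nₕ with Wₕ = Nₕ/N, N = 27335.
County 2: Wₕ = 0.55295409; term = 0.55295409²·(1 − 0.03916639)·412000/592 = 204.45693.
County 3: Wₕ = 0.44704591; term = 0.44704591²·(1 − 0.08404255)·67640/1027 = 12.056263.
Sum = 216.51319.

216.51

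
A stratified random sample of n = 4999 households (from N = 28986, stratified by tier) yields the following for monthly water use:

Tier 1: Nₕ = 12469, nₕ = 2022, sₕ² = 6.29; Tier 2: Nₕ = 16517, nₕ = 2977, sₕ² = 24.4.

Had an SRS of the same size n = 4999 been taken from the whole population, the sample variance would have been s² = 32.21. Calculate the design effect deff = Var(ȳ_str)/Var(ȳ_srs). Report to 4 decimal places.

0.4996

Var(ȳ_str) = Σ Wₕ²(1−fₕ)sₕ²/nₕ with Wₕ = Nₕ/28986:
  Tier 1: (12469/28986)²·(1−2022/12469)·6.29/2022 = 4.8229875 × 10^-4
  Tier 2: (16517/28986)²·(1−2977/16517)·24.4/2977 = 0.0021816458
  → Var(ȳ_str) = 0.0026639446.
Var(ȳ_srs) = (1 − 4999/28986)·32.21/4999 = 0.0053320625.
deff = 0.0026639446 / 0.0053320625 = 0.4996.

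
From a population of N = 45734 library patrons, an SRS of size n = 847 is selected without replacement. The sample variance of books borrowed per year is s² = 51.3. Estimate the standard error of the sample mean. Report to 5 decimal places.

Under SRS without replacement, Var(ȳ) = (1 − f)·s²/n with f = n/N = 847/45734 = 0.01852014.
Var(ȳ) = (1 − 0.01852014)·51.3/847 = 0.98147986·0.060566706 = 0.059445002.
SE(ȳ) = √(0.059445002) = 0.24381.

0.24381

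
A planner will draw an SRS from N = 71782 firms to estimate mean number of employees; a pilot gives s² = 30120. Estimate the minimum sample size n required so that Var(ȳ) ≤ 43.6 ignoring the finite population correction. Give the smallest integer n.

Without fpc, n₀ = s²/D = 30120/43.6 = 690.8257.
Rounding up, n = 691.

691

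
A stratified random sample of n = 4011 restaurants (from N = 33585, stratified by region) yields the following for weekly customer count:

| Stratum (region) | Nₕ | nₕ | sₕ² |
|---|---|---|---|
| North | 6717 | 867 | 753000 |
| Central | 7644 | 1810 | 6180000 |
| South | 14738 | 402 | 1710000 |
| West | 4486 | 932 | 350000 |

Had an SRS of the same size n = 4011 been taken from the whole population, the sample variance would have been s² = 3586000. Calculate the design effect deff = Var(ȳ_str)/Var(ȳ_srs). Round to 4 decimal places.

1.2287

Var(ȳ_str) = Σ Wₕ²(1−fₕ)sₕ²/nₕ with Wₕ = Nₕ/33585:
  North: (6717/33585)²·(1−867/6717)·753000/867 = 30.25634
  Central: (7644/33585)²·(1−1810/7644)·6180000/1810 = 134.99146
  South: (14738/33585)²·(1−402/14738)·1710000/402 = 796.79371
  West: (4486/33585)²·(1−932/4486)·350000/932 = 5.3080881
  → Var(ȳ_str) = 967.3496.
Var(ȳ_srs) = (1 − 4011/33585)·3586000/4011 = 787.26753.
deff = 967.3496 / 787.26753 = 1.2287.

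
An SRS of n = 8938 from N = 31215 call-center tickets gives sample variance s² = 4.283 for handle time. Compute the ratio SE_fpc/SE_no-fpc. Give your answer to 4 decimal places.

0.8448

f = n/N = 8938/31215 = 0.28633670.
SE_no-fpc = √(s²/n) = 0.021890408; SE_fpc = √((1−f)s²/n) = 0.018492709.
Ratio = √(1−f) = 0.84478595.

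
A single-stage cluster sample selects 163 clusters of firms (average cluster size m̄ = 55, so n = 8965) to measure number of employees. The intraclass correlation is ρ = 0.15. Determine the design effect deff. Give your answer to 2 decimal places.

deff = 1 + (55 − 1)·0.15 = 1 + 8.1 = 9.1.

9.10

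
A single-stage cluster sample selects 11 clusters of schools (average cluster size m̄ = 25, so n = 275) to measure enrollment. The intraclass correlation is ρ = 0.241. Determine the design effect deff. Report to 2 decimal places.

deff = 1 + (25 − 1)·0.241 = 1 + 5.784 = 6.784.

6.78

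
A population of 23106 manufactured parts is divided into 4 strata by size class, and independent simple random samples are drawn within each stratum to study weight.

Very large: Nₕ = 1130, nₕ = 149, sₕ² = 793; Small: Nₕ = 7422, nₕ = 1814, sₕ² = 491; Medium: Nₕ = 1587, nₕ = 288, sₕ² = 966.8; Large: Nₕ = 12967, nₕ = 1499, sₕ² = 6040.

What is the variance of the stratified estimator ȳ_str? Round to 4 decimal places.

1.1674

Var(ȳ_str) = Σₕ Wₕ²(1 − fₕ)sₕ²/nₕ with Wₕ = Nₕ/N, N = 23106.
Very large: Wₕ = 0.04890505; term = 0.04890505²·(1 − 0.13185841)·793/149 = 0.011050574.
Small: Wₕ = 0.32121527; term = 0.32121527²·(1 − 0.24440852)·491/1814 = 0.021102.
Medium: Wₕ = 0.06868346; term = 0.06868346²·(1 − 0.18147448)·966.8/288 = 0.012962259.
Large: Wₕ = 0.56119623; term = 0.56119623²·(1 − 0.11560114)·6040/1499 = 1.1223103.
Sum = 1.1674251.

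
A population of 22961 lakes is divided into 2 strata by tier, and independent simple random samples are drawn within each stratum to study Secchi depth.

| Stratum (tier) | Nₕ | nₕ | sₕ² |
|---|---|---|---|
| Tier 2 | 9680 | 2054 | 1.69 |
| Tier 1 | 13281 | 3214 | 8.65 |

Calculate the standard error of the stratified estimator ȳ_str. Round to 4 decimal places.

0.0282

Var(ȳ_str) = Σₕ Wₕ²(1 − fₕ)sₕ²/nₕ with Wₕ = Nₕ/N, N = 22961.
Tier 2: Wₕ = 0.42158443; term = 0.42158443²·(1 − 0.21219008)·1.69/2054 = 1.1520646 × 10^-4.
Tier 1: Wₕ = 0.57841557; term = 0.57841557²·(1 − 0.24199985)·8.65/3214 = 6.8252645 × 10^-4.
Sum = 7.9773291 × 10^-4.
SE = √(7.9773291 × 10^-4) = 0.0282.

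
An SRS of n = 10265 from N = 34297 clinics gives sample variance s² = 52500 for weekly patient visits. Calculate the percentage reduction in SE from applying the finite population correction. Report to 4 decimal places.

16.2920

f = n/N = 10265/34297 = 0.29929731.
SE_no-fpc = √(s²/n) = 2.2615187; SE_fpc = √((1−f)s²/n) = 1.8930717.
Ratio = √(1−f) = 0.83707986. Reduction = 100·(1 − 0.83707986) = 16.2920%.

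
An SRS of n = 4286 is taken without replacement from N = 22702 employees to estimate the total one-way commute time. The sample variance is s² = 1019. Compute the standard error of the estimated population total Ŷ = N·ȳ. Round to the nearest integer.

9970

Var(Ŷ) = N²·Var(ȳ) = N²·(1 − n/N)·s²/n.
f = 4286/22702 = 0.18879394; Var(ȳ) = 0.81120606·1019/4286 = 0.1928649.
Var(Ŷ) = 22702² · 0.1928649 = 9.9398867 × 10^7.
SE(Ŷ) = √(9.9398867 × 10^7) = 9970.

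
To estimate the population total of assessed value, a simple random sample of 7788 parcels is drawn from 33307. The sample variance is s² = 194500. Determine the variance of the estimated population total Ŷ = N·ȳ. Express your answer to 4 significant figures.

2.123 × 10^10

Var(Ŷ) = N²·Var(ȳ) = N²·(1 − n/N)·s²/n.
f = 7788/33307 = 0.23382472; Var(ȳ) = 0.76617528·194500/7788 = 19.134706.
Var(Ŷ) = 33307² · 19.134706 = 2.1227206 × 10^10.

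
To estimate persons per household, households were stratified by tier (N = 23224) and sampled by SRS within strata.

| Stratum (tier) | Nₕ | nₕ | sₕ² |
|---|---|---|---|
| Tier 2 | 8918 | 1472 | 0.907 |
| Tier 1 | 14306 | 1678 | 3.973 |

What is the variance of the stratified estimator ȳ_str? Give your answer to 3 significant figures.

8.69 × 10^-4

Var(ȳ_str) = Σₕ Wₕ²(1 − fₕ)sₕ²/nₕ with Wₕ = Nₕ/N, N = 23224.
Tier 2: Wₕ = 0.38399931; term = 0.38399931²·(1 − 0.16505943)·0.907/1472 = 7.586054 × 10^-5.
Tier 1: Wₕ = 0.61600069; term = 0.61600069²·(1 − 0.11729344)·3.973/1678 = 7.9305874 × 10^-4.
Sum = 8.6891928 × 10^-4.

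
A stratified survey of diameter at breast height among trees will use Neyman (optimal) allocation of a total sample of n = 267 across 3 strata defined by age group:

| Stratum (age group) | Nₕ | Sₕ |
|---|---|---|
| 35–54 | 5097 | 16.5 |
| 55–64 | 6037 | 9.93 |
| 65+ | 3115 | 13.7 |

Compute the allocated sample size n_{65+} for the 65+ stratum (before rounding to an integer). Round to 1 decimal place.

61.0

Neyman allocation: nₕ = n·NₕSₕ / Σⱼ NⱼSⱼ.
Σ NⱼSⱼ = 5097·16.5 + 6037·9.93 + 3115·13.7 = 186723.41.
n_{65+} = 267·3115·13.7 / 186723.41 = 61.0.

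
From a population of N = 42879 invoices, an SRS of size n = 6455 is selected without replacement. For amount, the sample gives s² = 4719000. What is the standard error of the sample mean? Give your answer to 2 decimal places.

24.92

Under SRS without replacement, Var(ȳ) = (1 − f)·s²/n with f = n/N = 6455/42879 = 0.15053989.
Var(ȳ) = (1 − 0.15053989)·4719000/6455 = 0.84946011·731.06119 = 621.00732.
SE(ȳ) = √(621.00732) = 24.92.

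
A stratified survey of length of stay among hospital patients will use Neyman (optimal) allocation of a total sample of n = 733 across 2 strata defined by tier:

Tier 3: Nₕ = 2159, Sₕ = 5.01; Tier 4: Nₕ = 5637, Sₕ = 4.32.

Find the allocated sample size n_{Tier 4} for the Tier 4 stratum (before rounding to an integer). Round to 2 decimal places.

Neyman allocation: nₕ = n·NₕSₕ / Σⱼ NⱼSⱼ.
Σ NⱼSⱼ = 2159·5.01 + 5637·4.32 = 35168.43.
n_{Tier 4} = 733·5637·4.32 / 35168.43 = 507.55.

507.55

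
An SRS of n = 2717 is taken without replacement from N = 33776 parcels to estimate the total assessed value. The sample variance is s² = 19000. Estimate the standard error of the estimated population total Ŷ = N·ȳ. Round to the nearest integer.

Var(Ŷ) = N²·Var(ȳ) = N²·(1 − n/N)·s²/n.
f = 2717/33776 = 0.08044173; Var(ȳ) = 0.91955827·19000/2717 = 6.4304774.
Var(Ŷ) = 33776² · 6.4304774 = 7.3360055 × 10^9.
SE(Ŷ) = √(7.3360055 × 10^9) = 85650.

85650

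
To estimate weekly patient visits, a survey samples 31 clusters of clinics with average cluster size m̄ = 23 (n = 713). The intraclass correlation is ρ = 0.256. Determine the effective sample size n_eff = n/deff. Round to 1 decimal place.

107.5

deff = 1 + (23 − 1)·0.256 = 1 + 5.632 = 6.632.
n_eff = 713 / 6.632 = 107.5.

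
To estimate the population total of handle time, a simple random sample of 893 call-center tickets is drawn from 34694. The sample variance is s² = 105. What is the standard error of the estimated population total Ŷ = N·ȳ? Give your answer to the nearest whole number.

Var(Ŷ) = N²·Var(ȳ) = N²·(1 − n/N)·s²/n.
f = 893/34694 = 0.02573932; Var(ȳ) = 0.97426068·105/893 = 0.11455473.
Var(Ŷ) = 34694² · 0.11455473 = 1.3788651 × 10^8.
SE(Ŷ) = √(1.3788651 × 10^8) = 11743.

11743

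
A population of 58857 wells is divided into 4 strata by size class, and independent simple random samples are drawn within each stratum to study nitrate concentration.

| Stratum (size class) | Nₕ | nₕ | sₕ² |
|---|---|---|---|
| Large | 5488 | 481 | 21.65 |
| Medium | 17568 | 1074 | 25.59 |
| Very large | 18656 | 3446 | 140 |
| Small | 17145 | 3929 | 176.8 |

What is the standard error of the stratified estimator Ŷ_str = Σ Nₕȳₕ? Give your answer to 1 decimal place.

5464.9

Var(Ŷ_str) = Σₕ Nₕ²(1 − fₕ)sₕ²/nₕ.
Large: 5488²·(1 − 481/5488)·21.65/481 = 1.2368144 × 10^6.
Medium: 17568²·(1 − 1074/17568)·25.59/1074 = 6.9042152 × 10^6.
Very large: 18656²·(1 − 3446/18656)·140/3446 = 1.1528174 × 10^7.
Small: 17145²·(1 − 3929/17145)·176.8/3929 = 1.0196186 × 10^7.
Sum = 2.986539 × 10^7.
SE = √(2.986539 × 10^7) = 5464.9.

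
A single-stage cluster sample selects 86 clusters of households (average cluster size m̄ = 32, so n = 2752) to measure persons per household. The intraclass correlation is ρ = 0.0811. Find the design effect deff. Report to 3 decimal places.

3.514

deff = 1 + (32 − 1)·0.0811 = 1 + 2.5141 = 3.5141.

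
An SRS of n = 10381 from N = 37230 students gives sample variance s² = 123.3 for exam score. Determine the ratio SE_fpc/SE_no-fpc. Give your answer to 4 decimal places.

f = n/N = 10381/37230 = 0.27883427.
SE_no-fpc = √(s²/n) = 0.1089838; SE_fpc = √((1−f)s²/n) = 0.092550652.
Ratio = √(1−f) = 0.84921477.

0.8492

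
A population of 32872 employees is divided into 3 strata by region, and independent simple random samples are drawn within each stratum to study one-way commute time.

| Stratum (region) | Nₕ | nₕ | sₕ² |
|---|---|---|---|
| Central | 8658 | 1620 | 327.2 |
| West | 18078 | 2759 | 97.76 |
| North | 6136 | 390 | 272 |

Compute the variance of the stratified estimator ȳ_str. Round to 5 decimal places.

0.04323

Var(ȳ_str) = Σₕ Wₕ²(1 − fₕ)sₕ²/nₕ with Wₕ = Nₕ/N, N = 32872.
Central: Wₕ = 0.26338525; term = 0.26338525²·(1 − 0.18711019)·327.2/1620 = 0.011389715.
West: Wₕ = 0.54995133; term = 0.54995133²·(1 − 0.15261644)·97.76/2759 = 0.0090810911.
North: Wₕ = 0.18666342; term = 0.18666342²·(1 − 0.06355932)·272/390 = 0.022756371.
Sum = 0.043227177.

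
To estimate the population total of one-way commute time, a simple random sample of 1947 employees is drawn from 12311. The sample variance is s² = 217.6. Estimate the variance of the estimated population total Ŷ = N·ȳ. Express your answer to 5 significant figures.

1.4260 × 10^7

Var(Ŷ) = N²·Var(ȳ) = N²·(1 − n/N)·s²/n.
f = 1947/12311 = 0.15815125; Var(ȳ) = 0.84184875·217.6/1947 = 0.094086435.
Var(Ŷ) = 12311² · 0.094086435 = 1.4259808 × 10^7.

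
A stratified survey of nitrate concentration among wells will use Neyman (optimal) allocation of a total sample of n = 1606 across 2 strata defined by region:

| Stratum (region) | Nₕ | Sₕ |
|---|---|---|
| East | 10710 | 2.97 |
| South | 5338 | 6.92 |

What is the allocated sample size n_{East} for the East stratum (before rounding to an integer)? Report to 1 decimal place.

Neyman allocation: nₕ = n·NₕSₕ / Σⱼ NⱼSⱼ.
Σ NⱼSⱼ = 10710·2.97 + 5338·6.92 = 68747.66.
n_{East} = 1606·10710·2.97 / 68747.66 = 743.1.

743.1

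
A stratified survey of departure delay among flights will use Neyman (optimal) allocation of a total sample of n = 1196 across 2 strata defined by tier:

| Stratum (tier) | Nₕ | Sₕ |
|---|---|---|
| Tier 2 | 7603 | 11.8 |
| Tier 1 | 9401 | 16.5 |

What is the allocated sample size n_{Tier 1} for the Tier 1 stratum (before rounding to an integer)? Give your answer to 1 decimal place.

757.7

Neyman allocation: nₕ = n·NₕSₕ / Σⱼ NⱼSⱼ.
Σ NⱼSⱼ = 7603·11.8 + 9401·16.5 = 244831.9.
n_{Tier 1} = 1196·9401·16.5 / 244831.9 = 757.7.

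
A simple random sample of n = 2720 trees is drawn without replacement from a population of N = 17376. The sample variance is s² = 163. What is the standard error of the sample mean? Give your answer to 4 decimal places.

0.2248

Under SRS without replacement, Var(ȳ) = (1 − f)·s²/n with f = n/N = 2720/17376 = 0.15653775.
Var(ȳ) = (1 − 0.15653775)·163/2720 = 0.84346225·0.059926471 = 0.050545716.
SE(ȳ) = √(0.050545716) = 0.2248.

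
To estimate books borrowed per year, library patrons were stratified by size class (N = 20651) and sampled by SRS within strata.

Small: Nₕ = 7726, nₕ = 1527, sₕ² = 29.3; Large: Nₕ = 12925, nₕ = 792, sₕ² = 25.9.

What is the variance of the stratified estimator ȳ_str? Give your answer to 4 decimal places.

0.0142

Var(ȳ_str) = Σₕ Wₕ²(1 − fₕ)sₕ²/nₕ with Wₕ = Nₕ/N, N = 20651.
Small: Wₕ = 0.37412232; term = 0.37412232²·(1 − 0.19764432)·29.3/1527 = 0.0021548783.
Large: Wₕ = 0.62587768; term = 0.62587768²·(1 − 0.06127660)·25.9/792 = 0.012025168.
Sum = 0.014180046.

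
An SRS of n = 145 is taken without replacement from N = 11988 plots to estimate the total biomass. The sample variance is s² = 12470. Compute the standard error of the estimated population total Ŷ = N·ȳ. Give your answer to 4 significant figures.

Var(Ŷ) = N²·Var(ȳ) = N²·(1 − n/N)·s²/n.
f = 145/11988 = 0.01209543; Var(ȳ) = 0.98790457·12470/145 = 84.959793.
Var(Ŷ) = 11988² · 84.959793 = 1.2209754 × 10^10.
SE(Ŷ) = √(1.2209754 × 10^10) = 110500.

110500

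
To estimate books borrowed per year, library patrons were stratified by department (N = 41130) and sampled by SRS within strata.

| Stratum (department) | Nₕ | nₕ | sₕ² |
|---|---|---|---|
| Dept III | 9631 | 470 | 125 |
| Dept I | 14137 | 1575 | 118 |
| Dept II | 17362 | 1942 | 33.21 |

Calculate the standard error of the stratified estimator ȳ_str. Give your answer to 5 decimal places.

0.15634

Var(ȳ_str) = Σₕ Wₕ²(1 − fₕ)sₕ²/nₕ with Wₕ = Nₕ/N, N = 41130.
Dept III: Wₕ = 0.23415998; term = 0.23415998²·(1 − 0.04880075)·125/470 = 0.013871039.
Dept I: Wₕ = 0.34371505; term = 0.34371505²·(1 − 0.11140978)·118/1575 = 0.0078650245.
Dept II: Wₕ = 0.42212497; term = 0.42212497²·(1 − 0.11185347)·33.21/1942 = 0.0027063649.
Sum = 0.024442428.
SE = √(0.024442428) = 0.15634.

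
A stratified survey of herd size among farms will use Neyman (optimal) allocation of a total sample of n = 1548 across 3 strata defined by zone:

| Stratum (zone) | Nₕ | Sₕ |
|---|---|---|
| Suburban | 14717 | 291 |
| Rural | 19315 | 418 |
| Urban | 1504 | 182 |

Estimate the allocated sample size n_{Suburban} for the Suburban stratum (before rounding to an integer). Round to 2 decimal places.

524.90

Neyman allocation: nₕ = n·NₕSₕ / Σⱼ NⱼSⱼ.
Σ NⱼSⱼ = 14717·291 + 19315·418 + 1504·182 = 1.2630045 × 10^7.
n_{Suburban} = 1548·14717·291 / (1.2630045 × 10^7) = 524.90.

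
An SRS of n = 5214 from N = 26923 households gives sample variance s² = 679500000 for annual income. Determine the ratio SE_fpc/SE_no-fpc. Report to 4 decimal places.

0.8980

f = n/N = 5214/26923 = 0.19366341.
SE_no-fpc = √(s²/n) = 361.00168; SE_fpc = √((1−f)s²/n) = 324.16595.
Ratio = √(1−f) = 0.89796247.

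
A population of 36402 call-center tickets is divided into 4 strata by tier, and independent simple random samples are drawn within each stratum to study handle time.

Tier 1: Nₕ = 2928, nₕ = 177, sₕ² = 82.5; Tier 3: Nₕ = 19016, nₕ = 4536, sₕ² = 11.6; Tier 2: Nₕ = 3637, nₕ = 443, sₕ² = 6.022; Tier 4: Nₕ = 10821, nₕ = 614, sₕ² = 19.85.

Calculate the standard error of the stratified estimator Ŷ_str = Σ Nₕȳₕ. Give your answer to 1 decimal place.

2861.3

Var(Ŷ_str) = Σₕ Nₕ²(1 − fₕ)sₕ²/nₕ.
Tier 1: 2928²·(1 − 177/2928)·82.5/177 = 3.7544156 × 10^6.
Tier 3: 19016²·(1 − 4536/19016)·11.6/4536 = 704162.14.
Tier 2: 3637²·(1 − 443/3637)·6.022/443 = 157912.04.
Tier 4: 10821²·(1 − 614/10821)·19.85/614 = 3.5707353 × 10^6.
Sum = 8.1872251 × 10^6.
SE = √(8.1872251 × 10^6) = 2861.3.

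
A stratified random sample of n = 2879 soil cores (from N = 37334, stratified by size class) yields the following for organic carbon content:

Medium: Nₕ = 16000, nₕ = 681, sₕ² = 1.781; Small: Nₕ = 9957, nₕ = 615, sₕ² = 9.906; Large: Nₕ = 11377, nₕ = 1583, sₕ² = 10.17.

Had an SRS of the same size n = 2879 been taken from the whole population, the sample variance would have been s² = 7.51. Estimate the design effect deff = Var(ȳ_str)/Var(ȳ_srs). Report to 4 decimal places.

0.8509

Var(ȳ_str) = Σ Wₕ²(1−fₕ)sₕ²/nₕ with Wₕ = Nₕ/37334:
  Medium: (16000/37334)²·(1−681/16000)·1.781/681 = 4.5989444 × 10^-4
  Small: (9957/37334)²·(1−615/9957)·9.906/615 = 0.0010749358
  Large: (11377/37334)²·(1−1583/11377)·10.17/1583 = 5.1359271 × 10^-4
  → Var(ȳ_str) = 0.002048423.
Var(ȳ_srs) = (1 − 2879/37334)·7.51/2879 = 0.0024073875.
deff = 0.002048423 / 0.0024073875 = 0.8509.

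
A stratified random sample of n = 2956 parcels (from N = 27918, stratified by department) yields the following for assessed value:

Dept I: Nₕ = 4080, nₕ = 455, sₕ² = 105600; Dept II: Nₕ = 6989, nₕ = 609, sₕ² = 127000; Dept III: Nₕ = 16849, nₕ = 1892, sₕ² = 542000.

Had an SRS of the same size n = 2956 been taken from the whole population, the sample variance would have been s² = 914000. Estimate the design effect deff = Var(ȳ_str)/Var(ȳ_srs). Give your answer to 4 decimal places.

0.3941

Var(ȳ_str) = Σ Wₕ²(1−fₕ)sₕ²/nₕ with Wₕ = Nₕ/27918:
  Dept I: (4080/27918)²·(1−455/4080)·105600/455 = 4.4040485
  Dept II: (6989/27918)²·(1−609/6989)·127000/609 = 11.93036
  Dept III: (16849/27918)²·(1−1892/16849)·542000/1892 = 92.62499
  → Var(ȳ_str) = 108.9594.
Var(ȳ_srs) = (1 − 2956/27918)·914000/2956 = 276.46289.
deff = 108.9594 / 276.46289 = 0.3941.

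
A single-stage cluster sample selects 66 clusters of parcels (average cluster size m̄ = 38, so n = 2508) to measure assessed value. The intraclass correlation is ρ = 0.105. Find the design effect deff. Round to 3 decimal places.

4.885

deff = 1 + (38 − 1)·0.105 = 1 + 3.885 = 4.885.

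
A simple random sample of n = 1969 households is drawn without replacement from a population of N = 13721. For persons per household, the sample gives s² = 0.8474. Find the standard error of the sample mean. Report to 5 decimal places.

Under SRS without replacement, Var(ȳ) = (1 − f)·s²/n with f = n/N = 1969/13721 = 0.14350266.
Var(ȳ) = (1 − 0.14350266)·0.8474/1969 = 0.85649734·4.3037075 × 10^-4 = 3.686114 × 10^-4.
SE(ȳ) = √(3.686114 × 10^-4) = 0.01920.

0.01920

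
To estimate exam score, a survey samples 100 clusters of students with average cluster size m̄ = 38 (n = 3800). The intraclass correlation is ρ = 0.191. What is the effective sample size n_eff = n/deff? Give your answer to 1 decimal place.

471.1

deff = 1 + (38 − 1)·0.191 = 1 + 7.067 = 8.067.
n_eff = 3800 / 8.067 = 471.1.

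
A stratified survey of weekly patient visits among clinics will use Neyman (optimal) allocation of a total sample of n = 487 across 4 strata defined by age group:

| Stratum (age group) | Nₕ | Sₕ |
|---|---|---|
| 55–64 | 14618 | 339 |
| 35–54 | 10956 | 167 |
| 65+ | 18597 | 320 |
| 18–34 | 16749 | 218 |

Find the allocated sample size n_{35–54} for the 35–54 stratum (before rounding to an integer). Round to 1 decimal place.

Neyman allocation: nₕ = n·NₕSₕ / Σⱼ NⱼSⱼ.
Σ NⱼSⱼ = 14618·339 + 10956·167 + 18597·320 + 16749·218 = 1.6387476 × 10^7.
n_{35–54} = 487·10956·167 / (1.6387476 × 10^7) = 54.4.

54.4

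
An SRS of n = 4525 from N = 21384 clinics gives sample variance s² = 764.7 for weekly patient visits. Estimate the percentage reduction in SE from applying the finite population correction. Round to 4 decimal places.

11.2085

f = n/N = 4525/21384 = 0.21160681.
SE_no-fpc = √(s²/n) = 0.41108938; SE_fpc = √((1−f)s²/n) = 0.36501246.
Ratio = √(1−f) = 0.88791508. Reduction = 100·(1 − 0.88791508) = 11.2085%.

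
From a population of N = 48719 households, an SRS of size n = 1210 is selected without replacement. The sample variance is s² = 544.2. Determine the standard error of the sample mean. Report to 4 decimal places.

0.6623

Under SRS without replacement, Var(ȳ) = (1 − f)·s²/n with f = n/N = 1210/48719 = 0.02483631.
Var(ȳ) = (1 − 0.02483631)·544.2/1210 = 0.97516369·0.44975207 = 0.43858189.
SE(ȳ) = √(0.43858189) = 0.6623.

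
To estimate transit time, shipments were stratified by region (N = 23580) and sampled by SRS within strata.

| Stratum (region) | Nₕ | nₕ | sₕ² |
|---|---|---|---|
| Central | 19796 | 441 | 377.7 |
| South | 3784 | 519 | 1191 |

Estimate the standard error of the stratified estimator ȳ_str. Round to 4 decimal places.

Var(ȳ_str) = Σₕ Wₕ²(1 − fₕ)sₕ²/nₕ with Wₕ = Nₕ/N, N = 23580.
Central: Wₕ = 0.83952502; term = 0.83952502²·(1 − 0.02227723)·377.7/441 = 0.59018941.
South: Wₕ = 0.16047498; term = 0.16047498²·(1 − 0.13715645)·1191/519 = 0.050990717.
Sum = 0.64118013.
SE = √(0.64118013) = 0.8007.

0.8007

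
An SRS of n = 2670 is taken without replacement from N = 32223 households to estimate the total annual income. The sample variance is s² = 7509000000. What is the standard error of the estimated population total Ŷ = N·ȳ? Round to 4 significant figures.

5.175 × 10^7

Var(Ŷ) = N²·Var(ȳ) = N²·(1 − n/N)·s²/n.
f = 2670/32223 = 0.08286007; Var(ȳ) = 0.91713993·7509000000/2670 = 2.5793272 × 10^6.
Var(Ŷ) = 32223² · (2.5793272 × 10^6) = 2.6781715 × 10^15.
SE(Ŷ) = √(2.6781715 × 10^15) = 5.175 × 10^7.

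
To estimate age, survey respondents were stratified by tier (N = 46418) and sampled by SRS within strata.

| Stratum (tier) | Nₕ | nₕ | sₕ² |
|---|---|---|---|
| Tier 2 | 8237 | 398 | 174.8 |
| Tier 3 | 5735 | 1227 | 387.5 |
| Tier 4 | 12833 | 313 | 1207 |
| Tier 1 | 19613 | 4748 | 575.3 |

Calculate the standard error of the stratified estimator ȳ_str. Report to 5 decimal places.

0.56648

Var(ȳ_str) = Σₕ Wₕ²(1 − fₕ)sₕ²/nₕ with Wₕ = Nₕ/N, N = 46418.
Tier 2: Wₕ = 0.17745271; term = 0.17745271²·(1 − 0.04831856)·174.8/398 = 0.013161799.
Tier 3: Wₕ = 0.12355121; term = 0.12355121²·(1 − 0.21394943)·387.5/1227 = 0.0037894102.
Tier 4: Wₕ = 0.27646603; term = 0.27646603²·(1 − 0.02439024)·1207/313 = 0.28755611.
Tier 1: Wₕ = 0.42253005; term = 0.42253005²·(1 − 0.24208433)·575.3/4748 = 0.016395315.
Sum = 0.32090263.
SE = √(0.32090263) = 0.56648.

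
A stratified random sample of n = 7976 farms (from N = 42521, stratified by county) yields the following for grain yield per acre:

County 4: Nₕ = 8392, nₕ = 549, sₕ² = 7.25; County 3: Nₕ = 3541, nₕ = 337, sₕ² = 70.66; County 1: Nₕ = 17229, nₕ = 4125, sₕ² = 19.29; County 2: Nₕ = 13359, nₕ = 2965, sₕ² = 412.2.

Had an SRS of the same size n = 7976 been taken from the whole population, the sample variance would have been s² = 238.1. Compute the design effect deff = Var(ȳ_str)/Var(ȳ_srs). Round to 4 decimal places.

Var(ȳ_str) = Σ Wₕ²(1−fₕ)sₕ²/nₕ with Wₕ = Nₕ/42521:
  County 4: (8392/42521)²·(1−549/8392)·7.25/549 = 4.8073574 × 10^-4
  County 3: (3541/42521)²·(1−337/3541)·70.66/337 = 0.001315695
  County 1: (17229/42521)²·(1−4125/17229)·19.29/4125 = 5.8393605 × 10^-4
  County 2: (13359/42521)²·(1−2965/13359)·412.2/2965 = 0.010676601
  → Var(ȳ_str) = 0.013056968.
Var(ȳ_srs) = (1 − 7976/42521)·238.1/7976 = 0.02425247.
deff = 0.013056968 / 0.02425247 = 0.5384.

0.5384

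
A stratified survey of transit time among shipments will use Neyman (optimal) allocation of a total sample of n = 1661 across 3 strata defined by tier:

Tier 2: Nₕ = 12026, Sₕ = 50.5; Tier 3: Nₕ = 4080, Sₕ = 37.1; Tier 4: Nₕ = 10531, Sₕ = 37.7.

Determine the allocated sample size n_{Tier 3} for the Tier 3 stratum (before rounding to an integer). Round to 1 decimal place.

Neyman allocation: nₕ = n·NₕSₕ / Σⱼ NⱼSⱼ.
Σ NⱼSⱼ = 12026·50.5 + 4080·37.1 + 10531·37.7 = 1.1556997 × 10^6.
n_{Tier 3} = 1661·4080·37.1 / (1.1556997 × 10^6) = 217.5.

217.5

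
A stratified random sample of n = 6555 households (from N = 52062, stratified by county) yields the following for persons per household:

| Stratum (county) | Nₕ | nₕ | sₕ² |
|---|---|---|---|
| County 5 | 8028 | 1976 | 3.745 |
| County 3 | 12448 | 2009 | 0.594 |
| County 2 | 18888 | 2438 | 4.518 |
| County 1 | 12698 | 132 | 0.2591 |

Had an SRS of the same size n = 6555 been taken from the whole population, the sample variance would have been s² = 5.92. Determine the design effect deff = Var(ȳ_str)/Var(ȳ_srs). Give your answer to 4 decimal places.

Var(ȳ_str) = Σ Wₕ²(1−fₕ)sₕ²/nₕ with Wₕ = Nₕ/52062:
  County 5: (8028/52062)²·(1−1976/8028)·3.745/1976 = 3.3972653 × 10^-5
  County 3: (12448/52062)²·(1−2009/12448)·0.594/2009 = 1.4175007 × 10^-5
  County 2: (18888/52062)²·(1−2438/18888)·4.518/2438 = 2.1243335 × 10^-4
  County 1: (12698/52062)²·(1−132/12698)·0.2591/132 = 1.1555378 × 10^-4
  → Var(ȳ_str) = 3.7613479 × 10^-4.
Var(ȳ_srs) = (1 − 6555/52062)·5.92/6555 = 7.8941681 × 10^-4.
deff = (3.7613479 × 10^-4) / (7.8941681 × 10^-4) = 0.4765.

0.4765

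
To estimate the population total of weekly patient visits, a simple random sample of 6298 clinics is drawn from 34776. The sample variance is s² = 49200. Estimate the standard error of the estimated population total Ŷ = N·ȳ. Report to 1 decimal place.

87958.1

Var(Ŷ) = N²·Var(ȳ) = N²·(1 − n/N)·s²/n.
f = 6298/34776 = 0.18110191; Var(ȳ) = 0.81889809·49200/6298 = 6.397235.
Var(Ŷ) = 34776² · 6.397235 = 7.7366252 × 10^9.
SE(Ŷ) = √(7.7366252 × 10^9) = 87958.1.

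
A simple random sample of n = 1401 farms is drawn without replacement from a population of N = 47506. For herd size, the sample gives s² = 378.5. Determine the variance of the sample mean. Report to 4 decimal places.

0.2622

Under SRS without replacement, Var(ȳ) = (1 − f)·s²/n with f = n/N = 1401/47506 = 0.02949101.
Var(ȳ) = (1 − 0.02949101)·378.5/1401 = 0.97050899·0.27016417 = 0.26219675.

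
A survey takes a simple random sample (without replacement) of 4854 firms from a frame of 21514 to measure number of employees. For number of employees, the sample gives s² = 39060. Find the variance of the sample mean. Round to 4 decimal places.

Under SRS without replacement, Var(ȳ) = (1 − f)·s²/n with f = n/N = 4854/21514 = 0.22562053.
Var(ȳ) = (1 − 0.22562053)·39060/4854 = 0.77437947·8.0469716 = 6.2314096.

6.2314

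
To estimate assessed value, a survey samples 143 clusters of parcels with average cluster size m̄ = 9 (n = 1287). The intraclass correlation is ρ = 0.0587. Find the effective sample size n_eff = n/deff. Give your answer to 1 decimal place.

875.7

deff = 1 + (9 − 1)·0.0587 = 1 + 0.4696 = 1.4696.
n_eff = 1287 / 1.4696 = 875.7.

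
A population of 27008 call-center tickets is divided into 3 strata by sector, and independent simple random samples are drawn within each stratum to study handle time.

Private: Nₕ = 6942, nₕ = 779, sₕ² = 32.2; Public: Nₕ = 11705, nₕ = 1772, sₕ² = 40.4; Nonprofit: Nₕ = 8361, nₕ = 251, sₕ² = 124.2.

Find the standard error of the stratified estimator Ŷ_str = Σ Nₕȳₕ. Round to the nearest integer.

6162

Var(Ŷ_str) = Σₕ Nₕ²(1 − fₕ)sₕ²/nₕ.
Private: 6942²·(1 − 779/6942)·32.2/779 = 1.7684598 × 10^6.
Public: 11705²·(1 − 1772/11705)·40.4/1772 = 2.6507545 × 10^6.
Nonprofit: 8361²·(1 − 251/8361)·124.2/251 = 3.355266 × 10^7.
Sum = 3.7971874 × 10^7.
SE = √(3.7971874 × 10^7) = 6162.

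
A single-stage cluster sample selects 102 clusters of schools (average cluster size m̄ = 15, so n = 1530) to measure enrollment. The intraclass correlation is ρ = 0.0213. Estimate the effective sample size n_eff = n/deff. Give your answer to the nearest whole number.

deff = 1 + (15 − 1)·0.0213 = 1 + 0.2982 = 1.2982.
n_eff = 1530 / 1.2982 = 1179.

1179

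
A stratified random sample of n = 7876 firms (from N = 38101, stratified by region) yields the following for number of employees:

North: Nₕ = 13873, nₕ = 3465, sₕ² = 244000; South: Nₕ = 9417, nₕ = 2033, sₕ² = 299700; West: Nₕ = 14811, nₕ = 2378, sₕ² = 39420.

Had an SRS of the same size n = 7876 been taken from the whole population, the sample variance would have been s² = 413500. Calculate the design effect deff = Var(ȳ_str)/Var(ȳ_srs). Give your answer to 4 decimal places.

0.3882

Var(ȳ_str) = Σ Wₕ²(1−fₕ)sₕ²/nₕ with Wₕ = Nₕ/38101:
  North: (13873/38101)²·(1−3465/13873)·244000/3465 = 7.0040866
  South: (9417/38101)²·(1−2033/9417)·299700/2033 = 7.0612384
  West: (14811/38101)²·(1−2378/14811)·39420/2378 = 2.1027727
  → Var(ȳ_str) = 16.168098.
Var(ȳ_srs) = (1 − 7876/38101)·413500/7876 = 41.648536.
deff = 16.168098 / 41.648536 = 0.3882.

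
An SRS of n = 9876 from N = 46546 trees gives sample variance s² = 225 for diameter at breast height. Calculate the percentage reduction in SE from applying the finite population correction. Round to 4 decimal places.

11.2406

f = n/N = 9876/46546 = 0.21217720.
SE_no-fpc = √(s²/n) = 0.15093874; SE_fpc = √((1−f)s²/n) = 0.13397229.
Ratio = √(1−f) = 0.88759383. Reduction = 100·(1 − 0.88759383) = 11.2406%.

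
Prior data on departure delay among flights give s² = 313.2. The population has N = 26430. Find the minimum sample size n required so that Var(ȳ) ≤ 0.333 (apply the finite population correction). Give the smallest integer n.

Without fpc, n₀ = s²/D = 313.2/0.333 = 940.5405.
With fpc, (1 − n/N)·s²/n ≤ D requires n ≥ n₀/(1 + n₀/N) = 940.5405/(1 + 940.5405/26430) = 908.2205.
Rounding up, n = 909.

909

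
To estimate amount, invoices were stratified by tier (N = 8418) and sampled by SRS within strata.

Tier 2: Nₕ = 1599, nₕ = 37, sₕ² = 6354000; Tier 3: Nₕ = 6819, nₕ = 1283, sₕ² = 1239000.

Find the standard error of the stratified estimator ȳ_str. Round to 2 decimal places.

81.04

Var(ȳ_str) = Σₕ Wₕ²(1 − fₕ)sₕ²/nₕ with Wₕ = Nₕ/N, N = 8418.
Tier 2: Wₕ = 0.18995011; term = 0.18995011²·(1 − 0.02313946)·6354000/37 = 6052.8113.
Tier 3: Wₕ = 0.81004989; term = 0.81004989²·(1 − 0.18815076)·1239000/1283 = 514.45048.
Sum = 6567.2618.
SE = √(6567.2618) = 81.04.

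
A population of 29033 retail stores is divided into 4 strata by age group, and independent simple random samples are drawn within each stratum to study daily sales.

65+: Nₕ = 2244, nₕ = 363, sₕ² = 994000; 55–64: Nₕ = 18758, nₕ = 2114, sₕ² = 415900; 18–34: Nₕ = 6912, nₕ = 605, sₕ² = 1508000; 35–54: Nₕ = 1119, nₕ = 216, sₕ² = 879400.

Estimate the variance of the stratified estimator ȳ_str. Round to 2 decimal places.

220.37

Var(ȳ_str) = Σₕ Wₕ²(1 − fₕ)sₕ²/nₕ with Wₕ = Nₕ/N, N = 29033.
65+: Wₕ = 0.07729136; term = 0.07729136²·(1 − 0.16176471)·994000/363 = 13.712214.
55–64: Wₕ = 0.64609238; term = 0.64609238²·(1 − 0.11269858)·415900/2114 = 72.869258.
18–34: Wₕ = 0.23807392; term = 0.23807392²·(1 − 0.08752894)·1508000/605 = 128.91062.
35–54: Wₕ = 0.03854235; term = 0.03854235²·(1 − 0.19302949)·879400/216 = 4.880527.
Sum = 220.37262.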